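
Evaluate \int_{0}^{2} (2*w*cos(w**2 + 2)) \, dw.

Let u = w**2 + 2, so du = 2*w dw. When w = 0, u = 2; when w = 2, u = 6.
The integral becomes ∫ cos(u) du from 2 to 6, with antiderivative sin(u).
Back in w: F(w) = sin(w**2 + 2).
Then F(2) - F(0) = (sin(6)) - (sin(2)) = -sin(2) + sin(6).

-sin(2) + sin(6)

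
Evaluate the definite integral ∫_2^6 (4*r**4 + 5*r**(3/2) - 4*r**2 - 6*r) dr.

By the power rule, an antiderivative is F(r) = 2*r**(5/2) + 4*r**5/5 - 4*r**3/3 - 3*r**2.
Then F(6) - F(2) = (72*sqrt(6) + 29124/5) - (44/15 + 8*sqrt(2)) = -8*sqrt(2) + 72*sqrt(6) + 87328/15.

-8*sqrt(2) + 72*sqrt(6) + 87328/15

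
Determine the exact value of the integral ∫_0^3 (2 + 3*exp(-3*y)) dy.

An antiderivative is F(y) = 2*y - exp(-3*y).
Then F(3) - F(0) = (6 - exp(-9)) - (-1) = 7 - exp(-9).

7 - exp(-9)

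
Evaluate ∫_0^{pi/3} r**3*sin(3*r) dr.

pi*(-6 + pi**2)/81

Integrate by parts 3 times (u = r^3, dv = sin(3*r) dr).
An antiderivative is F(r) = -r**3*cos(3*r)/3 + r**2*sin(3*r)/3 + 2*r*cos(3*r)/9 - 2*sin(3*r)/27.
Then F(pi/3) - F(0) = (pi*(-6 + pi**2)/81) - (0) = pi*(-6 + pi**2)/81.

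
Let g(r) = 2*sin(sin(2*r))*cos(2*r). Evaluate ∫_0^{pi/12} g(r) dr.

1 - cos(1/2)

Let u = sin(2*r), so du = 2*cos(2*r) dr. When r = 0, u = 0; when r = pi/12, u = 1/2.
The integral becomes ∫ sin(u) du from 0 to 1/2, with antiderivative -cos(u).
Back in r: F(r) = -cos(sin(2*r)).
Then F(pi/12) - F(0) = (-cos(1/2)) - (-1) = 1 - cos(1/2).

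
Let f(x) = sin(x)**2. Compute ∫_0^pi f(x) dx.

pi/2

Use the identity sin^2(x) = (1 - cos(2*x))/2.
An antiderivative is F(x) = x/2 - sin(2*x)/4.
Then F(pi) - F(0) = (pi/2) - (0) = pi/2.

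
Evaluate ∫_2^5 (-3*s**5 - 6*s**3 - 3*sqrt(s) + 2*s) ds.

By the power rule, an antiderivative is F(s) = -s**6/2 - 3*s**4/2 - 2*s**(3/2) + s**2.
Then F(5) - F(2) = (-8725 - 10*sqrt(5)) - (-52 - 4*sqrt(2)) = -8673 - 10*sqrt(5) + 4*sqrt(2).

-8673 - 10*sqrt(5) + 4*sqrt(2)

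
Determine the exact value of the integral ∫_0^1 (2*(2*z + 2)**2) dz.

Let u = 2*z + 2, so du = 2 dz. When z = 0, u = 2; when z = 1, u = 4.
The integral becomes ∫ u**2 du from 2 to 4, with antiderivative u**3/3.
Back in z: F(z) = (2*z + 2)**3/3.
Then F(1) - F(0) = (64/3) - (8/3) = 56/3.

56/3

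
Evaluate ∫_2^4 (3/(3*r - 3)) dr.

log(3)

An antiderivative is F(r) = log(3*r - 3).
Then F(4) - F(2) = (log(9)) - (log(3)) = log(3).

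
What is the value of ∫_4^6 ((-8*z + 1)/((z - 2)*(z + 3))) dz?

-10*log(3) - 3*log(2) + 5*log(7)

Factor the denominator: z**2 + z - 6 = (z + 3)(z - 2).
Partial fractions: (-8*z + 1)/((z - 2)*(z + 3)) = -5/(z + 3) - 3/(z - 2).
An antiderivative is F(z) = -3*log(z - 2) - 5*log(z + 3).
Then F(6) - F(4) = (-10*log(3) - 6*log(2)) - (-5*log(7) - 3*log(2)) = -10*log(3) - 3*log(2) + 5*log(7).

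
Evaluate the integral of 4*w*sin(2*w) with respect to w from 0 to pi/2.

pi

Integrate by parts once (u = w, dv = 4*sin(2*w) dw).
An antiderivative is F(w) = -2*w*cos(2*w) + sin(2*w).
Then F(pi/2) - F(0) = (pi) - (0) = pi.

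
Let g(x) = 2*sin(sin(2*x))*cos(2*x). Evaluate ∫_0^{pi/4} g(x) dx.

1 - cos(1)

Let u = sin(2*x), so du = 2*cos(2*x) dx. When x = 0, u = 0; when x = pi/4, u = 1.
The integral becomes ∫ sin(u) du from 0 to 1, with antiderivative -cos(u).
Back in x: F(x) = -cos(sin(2*x)).
Then F(pi/4) - F(0) = (-cos(1)) - (-1) = 1 - cos(1).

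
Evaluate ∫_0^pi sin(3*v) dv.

An antiderivative is F(v) = -cos(3*v)/3.
Then F(pi) - F(0) = (1/3) - (-1/3) = 2/3.

2/3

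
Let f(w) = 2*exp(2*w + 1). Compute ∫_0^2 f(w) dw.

-exp(1) + exp(5)

Let u = 2*w + 1, so du = 2 dw. When w = 0, u = 1; when w = 2, u = 5.
The integral becomes ∫ exp(u) du from 1 to 5, with antiderivative exp(u).
Back in w: F(w) = exp(2*w + 1).
Then F(2) - F(0) = (exp(5)) - (exp(1)) = -exp(1) + exp(5).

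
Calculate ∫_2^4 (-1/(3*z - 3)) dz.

An antiderivative is F(z) = -log(3*z - 3)/3.
Then F(4) - F(2) = (-2*log(3)/3) - (-log(3)/3) = -log(3)/3.

-log(3)/3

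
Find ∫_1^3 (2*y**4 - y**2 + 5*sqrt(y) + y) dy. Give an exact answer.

10*sqrt(3) + 444/5

By the power rule, an antiderivative is F(y) = 2*y**5/5 + 10*y**(3/2)/3 - y**3/3 + y**2/2.
Then F(3) - F(1) = (10*sqrt(3) + 927/10) - (39/10) = 10*sqrt(3) + 444/5.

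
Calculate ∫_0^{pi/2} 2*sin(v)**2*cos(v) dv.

2/3

Let u = sin(v), so du = cos(v) dv. When v = 0, u = 0; when v = pi/2, u = 1.
The integral becomes 2·∫ u**2 du from 0 to 1, with antiderivative 2*u**3/3.
Back in v: F(v) = 2*sin(v)**3/3.
Then F(pi/2) - F(0) = (2/3) - (0) = 2/3.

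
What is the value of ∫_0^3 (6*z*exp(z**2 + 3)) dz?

Let u = z**2 + 3, so du = 2*z dz. When z = 0, u = 3; when z = 3, u = 12.
The integral becomes 3·∫ exp(u) du from 3 to 12, with antiderivative 3*exp(u).
Back in z: F(z) = 3*exp(z**2 + 3).
Then F(3) - F(0) = (3*exp(12)) - (3*exp(3)) = -3*(1 - exp(9))*exp(3).

-3*(1 - exp(9))*exp(3)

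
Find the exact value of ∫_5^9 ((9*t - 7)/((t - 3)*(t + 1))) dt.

Factor the denominator: t**2 - 2*t - 3 = (t + 1)(t - 3).
Partial fractions: (9*t - 7)/((t - 3)*(t + 1)) = 4/(t + 1) + 5/(t - 3).
An antiderivative is F(t) = 5*log(t - 3) + 4*log(t + 1).
Then F(9) - F(5) = (5*log(3) + 9*log(2) + 4*log(5)) - (4*log(3) + 9*log(2)) = log(3) + 4*log(5).

log(3) + 4*log(5)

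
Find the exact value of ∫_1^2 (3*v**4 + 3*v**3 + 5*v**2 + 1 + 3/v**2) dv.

By the power rule, an antiderivative is F(v) = 3*v**5/5 + 3*v**4/4 + 5*v**3/3 + v - 3/v.
Then F(2) - F(1) = (1351/30) - (61/60) = 2641/60.

2641/60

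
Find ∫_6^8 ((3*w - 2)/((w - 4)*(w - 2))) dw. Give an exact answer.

-2*log(3) + 7*log(2)

Factor the denominator: w**2 - 6*w + 8 = (w - 2)(w - 4).
Partial fractions: (3*w - 2)/((w - 4)*(w - 2)) = -2/(w - 2) + 5/(w - 4).
An antiderivative is F(w) = 5*log(w - 4) - 2*log(w - 2).
Then F(8) - F(6) = (-2*log(3) + 8*log(2)) - (log(2)) = -2*log(3) + 7*log(2).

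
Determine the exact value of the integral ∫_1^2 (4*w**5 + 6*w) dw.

By the power rule, an antiderivative is F(w) = 2*w**6/3 + 3*w**2.
Then F(2) - F(1) = (164/3) - (11/3) = 51.

51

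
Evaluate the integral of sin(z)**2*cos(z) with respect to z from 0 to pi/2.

1/3

Let u = sin(z), so du = cos(z) dz. When z = 0, u = 0; when z = pi/2, u = 1.
The integral becomes ∫ u**2 du from 0 to 1, with antiderivative u**3/3.
Back in z: F(z) = sin(z)**3/3.
Then F(pi/2) - F(0) = (1/3) - (0) = 1/3.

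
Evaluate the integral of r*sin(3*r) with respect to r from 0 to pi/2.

-1/9

Integrate by parts once (u = r, dv = sin(3*r) dr).
An antiderivative is F(r) = -r*cos(3*r)/3 + sin(3*r)/9.
Then F(pi/2) - F(0) = (-1/9) - (0) = -1/9.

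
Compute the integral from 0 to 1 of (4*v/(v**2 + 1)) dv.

Let u = v**2 + 1, so du = 2*v dv. When v = 0, u = 1; when v = 1, u = 2.
The integral becomes 2·∫ 1/u du from 1 to 2, with antiderivative 2*log(u).
Back in v: F(v) = 2*log(v**2 + 1).
Then F(1) - F(0) = (log(4)) - (0) = log(4).

log(4)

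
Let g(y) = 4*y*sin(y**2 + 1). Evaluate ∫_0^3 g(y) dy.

2*cos(1) - 2*cos(10)

Let u = y**2 + 1, so du = 2*y dy. When y = 0, u = 1; when y = 3, u = 10.
The integral becomes 2·∫ sin(u) du from 1 to 10, with antiderivative -2*cos(u).
Back in y: F(y) = -2*cos(y**2 + 1).
Then F(3) - F(0) = (-2*cos(10)) - (-2*cos(1)) = 2*cos(1) - 2*cos(10).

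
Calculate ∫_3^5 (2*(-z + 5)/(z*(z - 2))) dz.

Factor the denominator: z**2 - 2*z = z(z - 2).
Partial fractions: 2*(-z + 5)/(z*(z - 2)) = -5/z + 3/(z - 2).
An antiderivative is F(z) = -5*log(z) + 3*log(z - 2).
Then F(5) - F(3) = (-5*log(5) + 3*log(3)) - (-5*log(3)) = -5*log(5) + 8*log(3).

-5*log(5) + 8*log(3)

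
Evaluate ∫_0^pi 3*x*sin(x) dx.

3*pi

Integrate by parts once (u = x, dv = 3*sin(x) dx).
An antiderivative is F(x) = -3*x*cos(x) + 3*sin(x).
Then F(pi) - F(0) = (3*pi) - (0) = 3*pi.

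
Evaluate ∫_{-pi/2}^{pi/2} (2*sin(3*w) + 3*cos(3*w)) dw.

An antiderivative is F(w) = sin(3*w) - 2*cos(3*w)/3.
Then F(pi/2) - F(-pi/2) = (-1) - (1) = -2.

-2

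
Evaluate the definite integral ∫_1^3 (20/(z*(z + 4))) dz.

-5*log(7) + 5*log(3) + 5*log(5)

Factor the denominator: z**2 + 4*z = (z + 4)z.
Partial fractions: 20/(z*(z + 4)) = -5/(z + 4) + 5/z.
An antiderivative is F(z) = 5*log(z) - 5*log(z + 4).
Then F(3) - F(1) = (-5*log(7) + 5*log(3)) - (-5*log(5)) = -5*log(7) + 5*log(3) + 5*log(5).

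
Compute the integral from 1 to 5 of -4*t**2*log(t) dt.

496/9 - 500*log(5)/3

Integrate by parts once (u = ln t, dv = -4*t**2 dt).
An antiderivative is F(t) = -4*t**3*(3*log(t) - 1)/9.
Then F(5) - F(1) = (500/9 - 500*log(5)/3) - (4/9) = 496/9 - 500*log(5)/3.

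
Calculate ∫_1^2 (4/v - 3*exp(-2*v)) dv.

-3*exp(-2)/2 + 3*exp(-4)/2 + 4*log(2)

An antiderivative is F(v) = 4*log(v) + 3*exp(-2*v)/2.
Then F(2) - F(1) = (3*exp(-4)/2 + 4*log(2)) - (3*exp(-2)/2) = -3*exp(-2)/2 + 3*exp(-4)/2 + 4*log(2).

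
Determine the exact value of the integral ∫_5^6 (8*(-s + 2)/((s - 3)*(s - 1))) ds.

Factor the denominator: s**2 - 4*s + 3 = (s - 1)(s - 3).
Partial fractions: 8*(-s + 2)/((s - 3)*(s - 1)) = -4/(s - 1) - 4/(s - 3).
An antiderivative is F(s) = -4*log(s - 3) - 4*log(s - 1).
Then F(6) - F(5) = (-4*log(5) - 4*log(3)) - (-12*log(2)) = -4*log(5) - 4*log(3) + 12*log(2).

-4*log(5) - 4*log(3) + 12*log(2)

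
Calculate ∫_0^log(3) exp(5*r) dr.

242/5

Let u = exp(r), so du = exp(r) dr. When r = 0, u = 1; when r = log(3), u = 3.
The integral becomes ∫ u**4 du from 1 to 3, with antiderivative u**5/5.
Back in r: F(r) = exp(5*r)/5.
Then F(log(3)) - F(0) = (243/5) - (1/5) = 242/5.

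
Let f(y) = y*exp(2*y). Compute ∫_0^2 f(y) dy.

1/4 + 3*exp(4)/4

Integrate by parts once (u = y, dv = exp(2*y) dy).
An antiderivative is F(y) = (2*y - 1)*exp(2*y)/4.
Then F(2) - F(0) = (3*exp(4)/4) - (-1/4) = 1/4 + 3*exp(4)/4.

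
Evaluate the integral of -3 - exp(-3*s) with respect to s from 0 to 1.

-10/3 + exp(-3)/3

An antiderivative is F(s) = -3*s + exp(-3*s)/3.
Then F(1) - F(0) = (-3 + exp(-3)/3) - (1/3) = -10/3 + exp(-3)/3.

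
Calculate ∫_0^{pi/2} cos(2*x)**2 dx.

pi/4

Use the identity cos^2(2*x) = (1 + cos(4*x))/2.
An antiderivative is F(x) = x/2 + sin(4*x)/8.
Then F(pi/2) - F(0) = (pi/4) - (0) = pi/4.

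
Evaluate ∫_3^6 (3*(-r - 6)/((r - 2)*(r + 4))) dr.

Factor the denominator: r**2 + 2*r - 8 = (r + 4)(r - 2).
Partial fractions: 3*(-r - 6)/((r - 2)*(r + 4)) = 1/(r + 4) - 4/(r - 2).
An antiderivative is F(r) = -4*log(r - 2) + log(r + 4).
Then F(6) - F(3) = (-7*log(2) + log(5)) - (log(7)) = -7*log(2) - log(7) + log(5).

-7*log(2) - log(7) + log(5)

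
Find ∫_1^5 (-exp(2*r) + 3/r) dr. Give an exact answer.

-exp(10)/2 + exp(2)/2 + 3*log(5)

An antiderivative is F(r) = -exp(2*r)/2 + 3*log(r).
Then F(5) - F(1) = (-exp(10)/2 + 3*log(5)) - (-exp(2)/2) = -exp(10)/2 + exp(2)/2 + 3*log(5).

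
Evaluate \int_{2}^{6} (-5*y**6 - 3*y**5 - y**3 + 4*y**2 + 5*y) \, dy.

-4685552/21

By the power rule, an antiderivative is F(y) = -5*y**7/7 - y**6/2 - y**4/4 + 4*y**3/3 + 5*y**2/2.
Then F(6) - F(2) = (-1562598/7) - (-2242/21) = -4685552/21.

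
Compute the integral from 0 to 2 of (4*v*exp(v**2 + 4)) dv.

Let u = v**2 + 4, so du = 2*v dv. When v = 0, u = 4; when v = 2, u = 8.
The integral becomes 2·∫ exp(u) du from 4 to 8, with antiderivative 2*exp(u).
Back in v: F(v) = 2*exp(v**2 + 4).
Then F(2) - F(0) = (2*exp(8)) - (2*exp(4)) = -2*(1 - exp(4))*exp(4).

-2*(1 - exp(4))*exp(4)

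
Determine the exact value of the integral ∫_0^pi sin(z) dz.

An antiderivative is F(z) = -cos(z).
Then F(pi) - F(0) = (1) - (-1) = 2.

2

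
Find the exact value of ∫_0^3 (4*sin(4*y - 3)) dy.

Let u = 4*y - 3, so du = 4 dy. When y = 0, u = -3; when y = 3, u = 9.
The integral becomes ∫ sin(u) du from -3 to 9, with antiderivative -cos(u).
Back in y: F(y) = -cos(4*y - 3).
Then F(3) - F(0) = (-cos(9)) - (-cos(3)) = cos(3) - cos(9).

cos(3) - cos(9)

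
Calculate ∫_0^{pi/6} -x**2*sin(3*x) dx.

2/27 - pi/27

Integrate by parts twice (u = x^2, dv = -sin(3*x) dx).
An antiderivative is F(x) = x**2*cos(3*x)/3 - 2*x*sin(3*x)/9 - 2*cos(3*x)/27.
Then F(pi/6) - F(0) = (-pi/27) - (-2/27) = 2/27 - pi/27.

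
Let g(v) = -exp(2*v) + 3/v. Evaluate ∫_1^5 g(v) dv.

An antiderivative is F(v) = -exp(2*v)/2 + 3*log(v).
Then F(5) - F(1) = (-exp(10)/2 + 3*log(5)) - (-exp(2)/2) = -exp(10)/2 + exp(2)/2 + 3*log(5).

-exp(10)/2 + exp(2)/2 + 3*log(5)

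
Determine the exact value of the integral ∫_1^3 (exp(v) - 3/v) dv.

-log(27) - exp(1) + exp(3)

An antiderivative is F(v) = exp(v) - 3*log(v).
Then F(3) - F(1) = (-log(27) + exp(3)) - (exp(1)) = -log(27) - exp(1) + exp(3).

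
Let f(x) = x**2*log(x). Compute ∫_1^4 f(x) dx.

-7 + 128*log(2)/3

Integrate by parts once (u = ln x, dv = x**2 dx).
An antiderivative is F(x) = x**3*(3*log(x) - 1)/9.
Then F(4) - F(1) = (-64/9 + 128*log(2)/3) - (-1/9) = -7 + 128*log(2)/3.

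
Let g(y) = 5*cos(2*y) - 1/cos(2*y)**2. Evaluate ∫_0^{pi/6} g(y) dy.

An antiderivative is F(y) = 5*sin(2*y)/2 - tan(2*y)/2.
Then F(pi/6) - F(0) = (3*sqrt(3)/4) - (0) = 3*sqrt(3)/4.

3*sqrt(3)/4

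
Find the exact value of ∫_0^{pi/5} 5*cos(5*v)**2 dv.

Use the identity cos^2(5*v) = (1 + cos(10*v))/2.
An antiderivative is F(v) = 5*v/2 + sin(10*v)/4.
Then F(pi/5) - F(0) = (pi/2) - (0) = pi/2.

pi/2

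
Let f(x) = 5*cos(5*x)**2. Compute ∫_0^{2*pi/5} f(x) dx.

pi

Use the identity cos^2(5*x) = (1 + cos(10*x))/2.
An antiderivative is F(x) = 5*x/2 + sin(10*x)/4.
Then F(2*pi/5) - F(0) = (pi) - (0) = pi.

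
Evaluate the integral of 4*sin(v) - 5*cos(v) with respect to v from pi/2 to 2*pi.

An antiderivative is F(v) = -5*sin(v) - 4*cos(v).
Then F(2*pi) - F(pi/2) = (-4) - (-5) = 1.

1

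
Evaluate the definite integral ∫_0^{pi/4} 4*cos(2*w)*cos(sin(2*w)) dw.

Let u = sin(2*w), so du = 2*cos(2*w) dw. When w = 0, u = 0; when w = pi/4, u = 1.
The integral becomes 2·∫ cos(u) du from 0 to 1, with antiderivative 2*sin(u).
Back in w: F(w) = 2*sin(sin(2*w)).
Then F(pi/4) - F(0) = (2*sin(1)) - (0) = 2*sin(1).

2*sin(1)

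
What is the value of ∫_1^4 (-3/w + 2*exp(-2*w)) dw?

An antiderivative is F(w) = -3*log(w) - exp(-2*w).
Then F(4) - F(1) = (-6*log(2) - exp(-8)) - (-exp(-2)) = -6*log(2) - exp(-8) + exp(-2).

-6*log(2) - exp(-8) + exp(-2)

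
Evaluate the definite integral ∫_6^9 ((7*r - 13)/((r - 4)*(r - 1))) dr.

Factor the denominator: r**2 - 5*r + 4 = (r - 1)(r - 4).
Partial fractions: (7*r - 13)/((r - 4)*(r - 1)) = 2/(r - 1) + 5/(r - 4).
An antiderivative is F(r) = 5*log(r - 4) + 2*log(r - 1).
Then F(9) - F(6) = (6*log(2) + 5*log(5)) - (2*log(5) + 5*log(2)) = log(2) + 3*log(5).

log(2) + 3*log(5)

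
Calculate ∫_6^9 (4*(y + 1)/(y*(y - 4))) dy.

-4*log(2) - log(3) + 5*log(5)

Factor the denominator: y**2 - 4*y = y(y - 4).
Partial fractions: 4*(y + 1)/(y*(y - 4)) = -1/y + 5/(y - 4).
An antiderivative is F(y) = -log(y) + 5*log(y - 4).
Then F(9) - F(6) = (-2*log(3) + 5*log(5)) - (log(16/3)) = -4*log(2) - log(3) + 5*log(5).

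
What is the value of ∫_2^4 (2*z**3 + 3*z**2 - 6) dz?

164

By the power rule, an antiderivative is F(z) = z**4/2 + z**3 - 6*z.
Then F(4) - F(2) = (168) - (4) = 164.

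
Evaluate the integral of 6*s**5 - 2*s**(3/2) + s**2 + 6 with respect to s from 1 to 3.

11242/15 - 36*sqrt(3)/5

By the power rule, an antiderivative is F(s) = s**6 - 4*s**(5/2)/5 + s**3/3 + 6*s.
Then F(3) - F(1) = (756 - 36*sqrt(3)/5) - (98/15) = 11242/15 - 36*sqrt(3)/5.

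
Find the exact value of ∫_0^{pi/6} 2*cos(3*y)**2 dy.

Use the identity cos^2(3*y) = (1 + cos(6*y))/2.
An antiderivative is F(y) = y + sin(6*y)/6.
Then F(pi/6) - F(0) = (pi/6) - (0) = pi/6.

pi/6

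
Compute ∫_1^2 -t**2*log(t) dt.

Integrate by parts once (u = ln t, dv = -t**2 dt).
An antiderivative is F(t) = -t**3*(3*log(t) - 1)/9.
Then F(2) - F(1) = (8/9 - 8*log(2)/3) - (1/9) = 7/9 - 8*log(2)/3.

7/9 - 8*log(2)/3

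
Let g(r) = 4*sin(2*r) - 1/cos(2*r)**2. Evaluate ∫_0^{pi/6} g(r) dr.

An antiderivative is F(r) = -2*cos(2*r) - tan(2*r)/2.
Then F(pi/6) - F(0) = (-1 - sqrt(3)/2) - (-2) = 1 - sqrt(3)/2.

1 - sqrt(3)/2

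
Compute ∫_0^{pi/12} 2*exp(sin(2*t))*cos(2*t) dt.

Let u = sin(2*t), so du = 2*cos(2*t) dt. When t = 0, u = 0; when t = pi/12, u = 1/2.
The integral becomes ∫ exp(u) du from 0 to 1/2, with antiderivative exp(u).
Back in t: F(t) = exp(sin(2*t)).
Then F(pi/12) - F(0) = (exp(1/2)) - (1) = -1 + exp(1/2).

-1 + exp(1/2)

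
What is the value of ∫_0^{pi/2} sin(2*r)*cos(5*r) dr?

-2/21

Use the identity sin(2*r)cos(5*r) = [sin(7*r) + sin(-3*r)]/2.
An antiderivative is F(r) = cos(3*r)/6 - cos(7*r)/14.
Then F(pi/2) - F(0) = (0) - (2/21) = -2/21.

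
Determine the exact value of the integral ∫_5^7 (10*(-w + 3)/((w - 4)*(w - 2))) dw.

-5*log(5)

Factor the denominator: w**2 - 6*w + 8 = (w - 2)(w - 4).
Partial fractions: 10*(-w + 3)/((w - 4)*(w - 2)) = -5/(w - 2) - 5/(w - 4).
An antiderivative is F(w) = -5*log(w - 4) - 5*log(w - 2).
Then F(7) - F(5) = (-5*log(5) - 5*log(3)) - (-5*log(3)) = -5*log(5).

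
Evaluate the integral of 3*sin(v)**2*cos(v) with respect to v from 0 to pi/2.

Let u = sin(v), so du = cos(v) dv. When v = 0, u = 0; when v = pi/2, u = 1.
The integral becomes 3·∫ u**2 du from 0 to 1, with antiderivative u**3.
Back in v: F(v) = sin(v)**3.
Then F(pi/2) - F(0) = (1) - (0) = 1.

1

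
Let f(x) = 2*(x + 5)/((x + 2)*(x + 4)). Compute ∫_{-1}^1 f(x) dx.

Factor the denominator: x**2 + 6*x + 8 = (x + 4)(x + 2).
Partial fractions: 2*(x + 5)/((x + 2)*(x + 4)) = -1/(x + 4) + 3/(x + 2).
An antiderivative is F(x) = 3*log(x + 2) - log(x + 4).
Then F(1) - F(-1) = (log(27/5)) - (-log(3)) = log(81/5).

log(81/5)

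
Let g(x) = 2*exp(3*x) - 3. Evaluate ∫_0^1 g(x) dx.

An antiderivative is F(x) = 2*exp(3*x)/3 - 3*x.
Then F(1) - F(0) = (-3 + 2*exp(3)/3) - (2/3) = -11/3 + 2*exp(3)/3.

-11/3 + 2*exp(3)/3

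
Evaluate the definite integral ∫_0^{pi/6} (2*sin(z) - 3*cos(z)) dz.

An antiderivative is F(z) = -3*sin(z) - 2*cos(z).
Then F(pi/6) - F(0) = (-sqrt(3) - 3/2) - (-2) = 1/2 - sqrt(3).

1/2 - sqrt(3)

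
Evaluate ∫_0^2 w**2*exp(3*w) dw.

-2/27 + 26*exp(6)/27

Integrate by parts twice (u = w^2, dv = exp(3*w) dw).
An antiderivative is F(w) = (9*w**2 - 6*w + 2)*exp(3*w)/27.
Then F(2) - F(0) = (26*exp(6)/27) - (2/27) = -2/27 + 26*exp(6)/27.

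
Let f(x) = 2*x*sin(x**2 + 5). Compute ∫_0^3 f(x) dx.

-cos(14) + cos(5)

Let u = x**2 + 5, so du = 2*x dx. When x = 0, u = 5; when x = 3, u = 14.
The integral becomes ∫ sin(u) du from 5 to 14, with antiderivative -cos(u).
Back in x: F(x) = -cos(x**2 + 5).
Then F(3) - F(0) = (-cos(14)) - (-cos(5)) = -cos(14) + cos(5).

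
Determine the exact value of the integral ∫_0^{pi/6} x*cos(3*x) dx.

-1/9 + pi/18

Integrate by parts once (u = x, dv = cos(3*x) dx).
An antiderivative is F(x) = x*sin(3*x)/3 + cos(3*x)/9.
Then F(pi/6) - F(0) = (pi/18) - (1/9) = -1/9 + pi/18.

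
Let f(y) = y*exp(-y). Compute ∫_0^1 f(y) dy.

Integrate by parts once (u = y, dv = exp(-y) dy).
An antiderivative is F(y) = (-y - 1)*exp(-y).
Then F(1) - F(0) = (-2*exp(-1)) - (-1) = 1 - 2*exp(-1).

1 - 2*exp(-1)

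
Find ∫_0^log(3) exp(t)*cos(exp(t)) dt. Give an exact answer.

-sin(1) + sin(3)

Let u = exp(t), so du = exp(t) dt. When t = 0, u = 1; when t = log(3), u = 3.
The integral becomes ∫ cos(u) du from 1 to 3, with antiderivative sin(u).
Back in t: F(t) = sin(exp(t)).
Then F(log(3)) - F(0) = (sin(3)) - (sin(1)) = -sin(1) + sin(3).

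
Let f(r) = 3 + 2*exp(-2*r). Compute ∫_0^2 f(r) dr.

7 - exp(-4)

An antiderivative is F(r) = 3*r - exp(-2*r).
Then F(2) - F(0) = (6 - exp(-4)) - (-1) = 7 - exp(-4).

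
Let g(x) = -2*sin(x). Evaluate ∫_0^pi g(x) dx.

An antiderivative is F(x) = 2*cos(x).
Then F(pi) - F(0) = (-2) - (2) = -4.

-4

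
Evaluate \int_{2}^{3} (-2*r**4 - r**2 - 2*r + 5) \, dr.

By the power rule, an antiderivative is F(r) = -2*r**5/5 - r**3/3 - r**2 + 5*r.
Then F(3) - F(2) = (-501/5) - (-142/15) = -1361/15.

-1361/15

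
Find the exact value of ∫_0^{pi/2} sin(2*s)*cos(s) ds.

Use the identity sin(2*s)cos(s) = [sin(3*s) + sin(s)]/2.
An antiderivative is F(s) = -cos(s)/2 - cos(3*s)/6.
Then F(pi/2) - F(0) = (0) - (-2/3) = 2/3.

2/3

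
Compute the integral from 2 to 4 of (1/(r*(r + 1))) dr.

log(6/5)

Factor the denominator: r**2 + r = (r + 1)r.
Partial fractions: 1/(r*(r + 1)) = -1/(r + 1) + 1/r.
An antiderivative is F(r) = log(r) - log(r + 1).
Then F(4) - F(2) = (log(4/5)) - (log(2/3)) = log(6/5).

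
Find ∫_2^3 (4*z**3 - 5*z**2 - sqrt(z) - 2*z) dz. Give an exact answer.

-2*sqrt(3) + 4*sqrt(2)/3 + 85/3

By the power rule, an antiderivative is F(z) = z**4 - 2*z**(3/2)/3 - 5*z**3/3 - z**2.
Then F(3) - F(2) = (27 - 2*sqrt(3)) - (-4*sqrt(2)/3 - 4/3) = -2*sqrt(3) + 4*sqrt(2)/3 + 85/3.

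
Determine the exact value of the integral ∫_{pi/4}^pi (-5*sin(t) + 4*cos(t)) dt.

-9*sqrt(2)/2 - 5

An antiderivative is F(t) = 4*sin(t) + 5*cos(t).
Then F(pi) - F(pi/4) = (-5) - (9*sqrt(2)/2) = -9*sqrt(2)/2 - 5.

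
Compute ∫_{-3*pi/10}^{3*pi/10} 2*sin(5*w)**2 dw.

3*pi/5

Use the identity sin^2(5*w) = (1 - cos(10*w))/2.
An antiderivative is F(w) = w - sin(10*w)/10.
Then F(3*pi/10) - F(-3*pi/10) = (3*pi/10) - (-3*pi/10) = 3*pi/5.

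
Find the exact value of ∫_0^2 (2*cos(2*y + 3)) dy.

-sin(3) + sin(7)

Let u = 2*y + 3, so du = 2 dy. When y = 0, u = 3; when y = 2, u = 7.
The integral becomes ∫ cos(u) du from 3 to 7, with antiderivative sin(u).
Back in y: F(y) = sin(2*y + 3).
Then F(2) - F(0) = (sin(7)) - (sin(3)) = -sin(3) + sin(7).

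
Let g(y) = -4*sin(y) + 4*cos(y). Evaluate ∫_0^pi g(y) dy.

-8

An antiderivative is F(y) = 4*sin(y) + 4*cos(y).
Then F(pi) - F(0) = (-4) - (4) = -8.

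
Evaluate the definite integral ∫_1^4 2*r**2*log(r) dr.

Integrate by parts once (u = ln r, dv = 2*r**2 dr).
An antiderivative is F(r) = 2*r**3*(3*log(r) - 1)/9.
Then F(4) - F(1) = (-128/9 + 256*log(2)/3) - (-2/9) = -14 + 256*log(2)/3.

-14 + 256*log(2)/3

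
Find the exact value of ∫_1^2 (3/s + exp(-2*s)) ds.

(-1 + exp(2) + 6*exp(4)*log(2))*exp(-4)/2

An antiderivative is F(s) = 3*log(s) - exp(-2*s)/2.
Then F(2) - F(1) = (-exp(-4)/2 + 3*log(2)) - (-exp(-2)/2) = (-1 + exp(2) + 6*exp(4)*log(2))*exp(-4)/2.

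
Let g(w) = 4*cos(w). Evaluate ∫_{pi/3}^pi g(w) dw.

-2*sqrt(3)

An antiderivative is F(w) = 4*sin(w).
Then F(pi) - F(pi/3) = (0) - (2*sqrt(3)) = -2*sqrt(3).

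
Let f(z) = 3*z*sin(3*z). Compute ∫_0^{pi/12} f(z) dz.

sqrt(2)*(4 - pi)/24

Integrate by parts once (u = z, dv = 3*sin(3*z) dz).
An antiderivative is F(z) = -z*cos(3*z) + sin(3*z)/3.
Then F(pi/12) - F(0) = (sqrt(2)*(4 - pi)/24) - (0) = sqrt(2)*(4 - pi)/24.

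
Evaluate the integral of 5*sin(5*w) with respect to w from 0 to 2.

Let u = 5*w, so du = 5 dw. When w = 0, u = 0; when w = 2, u = 10.
The integral becomes ∫ sin(u) du from 0 to 10, with antiderivative -cos(u).
Back in w: F(w) = -cos(5*w).
Then F(2) - F(0) = (-cos(10)) - (-1) = 1 - cos(10).

1 - cos(10)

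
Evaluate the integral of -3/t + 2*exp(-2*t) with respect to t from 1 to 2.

An antiderivative is F(t) = -3*log(t) - exp(-2*t).
Then F(2) - F(1) = (-3*log(2) - exp(-4)) - (-exp(-2)) = -3*log(2) - exp(-4) + exp(-2).

-3*log(2) - exp(-4) + exp(-2)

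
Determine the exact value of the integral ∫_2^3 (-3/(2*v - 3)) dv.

-3*log(3)/2

An antiderivative is F(v) = -3*log(2*v - 3)/2.
Then F(3) - F(2) = (-3*log(3)/2) - (0) = -3*log(3)/2.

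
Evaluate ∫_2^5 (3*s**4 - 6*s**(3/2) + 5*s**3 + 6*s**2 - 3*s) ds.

By the power rule, an antiderivative is F(s) = -12*s**(5/2)/5 + 3*s**5/5 + 5*s**4/4 + 2*s**3 - 3*s**2/2.
Then F(5) - F(2) = (11475/4 - 60*sqrt(5)) - (246/5 - 48*sqrt(2)/5) = -60*sqrt(5) + 48*sqrt(2)/5 + 56391/20.

-60*sqrt(5) + 48*sqrt(2)/5 + 56391/20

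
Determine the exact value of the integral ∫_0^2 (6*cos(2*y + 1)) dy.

Let u = 2*y + 1, so du = 2 dy. When y = 0, u = 1; when y = 2, u = 5.
The integral becomes 3·∫ cos(u) du from 1 to 5, with antiderivative 3*sin(u).
Back in y: F(y) = 3*sin(2*y + 1).
Then F(2) - F(0) = (3*sin(5)) - (3*sin(1)) = 3*sin(5) - 3*sin(1).

3*sin(5) - 3*sin(1)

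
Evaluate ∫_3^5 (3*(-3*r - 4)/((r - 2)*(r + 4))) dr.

Factor the denominator: r**2 + 2*r - 8 = (r + 4)(r - 2).
Partial fractions: 3*(-3*r - 4)/((r - 2)*(r + 4)) = -4/(r + 4) - 5/(r - 2).
An antiderivative is F(r) = -5*log(r - 2) - 4*log(r + 4).
Then F(5) - F(3) = (-13*log(3)) - (-4*log(7)) = -13*log(3) + 4*log(7).

-13*log(3) + 4*log(7)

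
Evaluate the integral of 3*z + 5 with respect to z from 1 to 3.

By the power rule, an antiderivative is F(z) = 3*z**2/2 + 5*z.
Then F(3) - F(1) = (57/2) - (13/2) = 22.

22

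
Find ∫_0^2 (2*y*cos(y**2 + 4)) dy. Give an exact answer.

Let u = y**2 + 4, so du = 2*y dy. When y = 0, u = 4; when y = 2, u = 8.
The integral becomes ∫ cos(u) du from 4 to 8, with antiderivative sin(u).
Back in y: F(y) = sin(y**2 + 4).
Then F(2) - F(0) = (sin(8)) - (sin(4)) = -sin(4) + sin(8).

-sin(4) + sin(8)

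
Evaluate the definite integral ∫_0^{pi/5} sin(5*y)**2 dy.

Use the identity sin^2(5*y) = (1 - cos(10*y))/2.
An antiderivative is F(y) = y/2 - sin(10*y)/20.
Then F(pi/5) - F(0) = (pi/10) - (0) = pi/10.

pi/10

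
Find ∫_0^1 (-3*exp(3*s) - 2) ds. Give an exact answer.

-exp(3) - 1

An antiderivative is F(s) = -exp(3*s) - 2*s.
Then F(1) - F(0) = (-exp(3) - 2) - (-1) = -exp(3) - 1.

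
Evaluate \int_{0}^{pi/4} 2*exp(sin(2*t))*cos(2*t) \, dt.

-1 + E

Let u = sin(2*t), so du = 2*cos(2*t) dt. When t = 0, u = 0; when t = pi/4, u = 1.
The integral becomes ∫ exp(u) du from 0 to 1, with antiderivative exp(u).
Back in t: F(t) = exp(sin(2*t)).
Then F(pi/4) - F(0) = (E) - (1) = -1 + E.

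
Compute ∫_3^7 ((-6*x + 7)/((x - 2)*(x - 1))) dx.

-5*log(5) - log(3)

Factor the denominator: x**2 - 3*x + 2 = (x - 1)(x - 2).
Partial fractions: (-6*x + 7)/((x - 2)*(x - 1)) = -1/(x - 1) - 5/(x - 2).
An antiderivative is F(x) = -5*log(x - 2) - log(x - 1).
Then F(7) - F(3) = (-5*log(5) - log(3) - log(2)) - (-log(2)) = -5*log(5) - log(3).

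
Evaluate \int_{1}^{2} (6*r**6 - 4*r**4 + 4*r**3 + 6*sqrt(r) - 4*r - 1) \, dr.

8*sqrt(2) + 3082/35

By the power rule, an antiderivative is F(r) = 6*r**7/7 - 4*r**5/5 + r**4 + 4*r**(3/2) - 2*r**2 - r.
Then F(2) - F(1) = (8*sqrt(2) + 3154/35) - (72/35) = 8*sqrt(2) + 3082/35.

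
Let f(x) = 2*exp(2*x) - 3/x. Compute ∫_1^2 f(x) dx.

-exp(2) - log(8) + exp(4)

An antiderivative is F(x) = exp(2*x) - 3*log(x).
Then F(2) - F(1) = (-log(8) + exp(4)) - (exp(2)) = -exp(2) - log(8) + exp(4).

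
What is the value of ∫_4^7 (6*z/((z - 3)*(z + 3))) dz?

Factor the denominator: z**2 - 9 = (z + 3)(z - 3).
Partial fractions: 6*z/((z - 3)*(z + 3)) = 3/(z + 3) + 3/(z - 3).
An antiderivative is F(z) = 3*log(z - 3) + 3*log(z + 3).
Then F(7) - F(4) = (3*log(5) + 9*log(2)) - (3*log(7)) = -3*log(7) + 3*log(5) + 9*log(2).

-3*log(7) + 3*log(5) + 9*log(2)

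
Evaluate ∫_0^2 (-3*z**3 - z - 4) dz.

-22

By the power rule, an antiderivative is F(z) = -3*z**4/4 - z**2/2 - 4*z.
Then F(2) - F(0) = (-22) - (0) = -22.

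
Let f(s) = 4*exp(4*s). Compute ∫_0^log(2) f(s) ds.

15

Let u = exp(s), so du = exp(s) ds. When s = 0, u = 1; when s = log(2), u = 2.
The integral becomes 4·∫ u**3 du from 1 to 2, with antiderivative u**4.
Back in s: F(s) = exp(4*s).
Then F(log(2)) - F(0) = (16) - (1) = 15.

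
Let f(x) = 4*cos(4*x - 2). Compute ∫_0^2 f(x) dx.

sin(6) + sin(2)

Let u = 4*x - 2, so du = 4 dx. When x = 0, u = -2; when x = 2, u = 6.
The integral becomes ∫ cos(u) du from -2 to 6, with antiderivative sin(u).
Back in x: F(x) = sin(4*x - 2).
Then F(2) - F(0) = (sin(6)) - (-sin(2)) = sin(6) + sin(2).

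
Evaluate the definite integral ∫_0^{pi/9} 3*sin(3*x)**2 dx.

-sqrt(3)/8 + pi/6

Use the identity sin^2(3*x) = (1 - cos(6*x))/2.
An antiderivative is F(x) = 3*x/2 - sin(6*x)/4.
Then F(pi/9) - F(0) = (-sqrt(3)/8 + pi/6) - (0) = -sqrt(3)/8 + pi/6.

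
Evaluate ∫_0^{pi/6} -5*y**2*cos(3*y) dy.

Integrate by parts twice (u = y^2, dv = -5*cos(3*y) dy).
An antiderivative is F(y) = -5*y**2*sin(3*y)/3 - 10*y*cos(3*y)/9 + 10*sin(3*y)/27.
Then F(pi/6) - F(0) = (10/27 - 5*pi**2/108) - (0) = 10/27 - 5*pi**2/108.

10/27 - 5*pi**2/108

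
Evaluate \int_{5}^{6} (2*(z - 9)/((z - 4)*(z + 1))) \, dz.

-4*log(3) - 6*log(2) + 4*log(7)

Factor the denominator: z**2 - 3*z - 4 = (z + 1)(z - 4).
Partial fractions: 2*(z - 9)/((z - 4)*(z + 1)) = 4/(z + 1) - 2/(z - 4).
An antiderivative is F(z) = -2*log(z - 4) + 4*log(z + 1).
Then F(6) - F(5) = (-2*log(2) + 4*log(7)) - (4*log(2) + 4*log(3)) = -4*log(3) - 6*log(2) + 4*log(7).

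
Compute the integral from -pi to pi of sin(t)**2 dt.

Use the identity sin^2(t) = (1 - cos(2*t))/2.
An antiderivative is F(t) = t/2 - sin(2*t)/4.
Then F(pi) - F(-pi) = (pi/2) - (-pi/2) = pi.

pi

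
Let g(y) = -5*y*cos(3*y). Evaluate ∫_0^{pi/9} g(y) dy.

Integrate by parts once (u = y, dv = -5*cos(3*y) dy).
An antiderivative is F(y) = -5*y*sin(3*y)/3 - 5*cos(3*y)/9.
Then F(pi/9) - F(0) = (-5*sqrt(3)*pi/54 - 5/18) - (-5/9) = -5*sqrt(3)*pi/54 + 5/18.

-5*sqrt(3)*pi/54 + 5/18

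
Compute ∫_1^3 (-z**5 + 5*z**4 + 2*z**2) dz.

138

By the power rule, an antiderivative is F(z) = -z**6/6 + z**5 + 2*z**3/3.
Then F(3) - F(1) = (279/2) - (3/2) = 138.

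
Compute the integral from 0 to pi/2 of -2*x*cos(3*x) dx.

Integrate by parts once (u = x, dv = -2*cos(3*x) dx).
An antiderivative is F(x) = -2*x*sin(3*x)/3 - 2*cos(3*x)/9.
Then F(pi/2) - F(0) = (pi/3) - (-2/9) = 2/9 + pi/3.

2/9 + pi/3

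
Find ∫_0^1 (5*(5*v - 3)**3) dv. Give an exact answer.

Let u = 5*v - 3, so du = 5 dv. When v = 0, u = -3; when v = 1, u = 2.
The integral becomes ∫ u**3 du from -3 to 2, with antiderivative u**4/4.
Back in v: F(v) = (5*v - 3)**4/4.
Then F(1) - F(0) = (4) - (81/4) = -65/4.

-65/4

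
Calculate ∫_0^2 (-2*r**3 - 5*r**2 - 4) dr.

-88/3

By the power rule, an antiderivative is F(r) = -r**4/2 - 5*r**3/3 - 4*r.
Then F(2) - F(0) = (-88/3) - (0) = -88/3.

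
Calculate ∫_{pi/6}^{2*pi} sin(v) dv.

An antiderivative is F(v) = -cos(v).
Then F(2*pi) - F(pi/6) = (-1) - (-sqrt(3)/2) = -1 + sqrt(3)/2.

-1 + sqrt(3)/2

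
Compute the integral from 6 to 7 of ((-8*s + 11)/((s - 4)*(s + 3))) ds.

Factor the denominator: s**2 - s - 12 = (s + 3)(s - 4).
Partial fractions: (-8*s + 11)/((s - 4)*(s + 3)) = -5/(s + 3) - 3/(s - 4).
An antiderivative is F(s) = -3*log(s - 4) - 5*log(s + 3).
Then F(7) - F(6) = (-5*log(5) - 5*log(2) - 3*log(3)) - (-10*log(3) - 3*log(2)) = -5*log(5) - 2*log(2) + 7*log(3).

-5*log(5) - 2*log(2) + 7*log(3)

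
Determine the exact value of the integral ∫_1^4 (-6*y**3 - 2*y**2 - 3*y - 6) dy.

-465

By the power rule, an antiderivative is F(y) = -3*y**4/2 - 2*y**3/3 - 3*y**2/2 - 6*y.
Then F(4) - F(1) = (-1424/3) - (-29/3) = -465.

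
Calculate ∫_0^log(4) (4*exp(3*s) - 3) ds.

An antiderivative is F(s) = 4*exp(3*s)/3 - 3*s.
Then F(log(4)) - F(0) = (256/3 - log(64)) - (4/3) = 84 - 6*log(2).

84 - 6*log(2)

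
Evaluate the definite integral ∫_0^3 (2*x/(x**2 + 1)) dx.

Let u = x**2 + 1, so du = 2*x dx. When x = 0, u = 1; when x = 3, u = 10.
The integral becomes ∫ 1/u du from 1 to 10, with antiderivative log(u).
Back in x: F(x) = log(x**2 + 1).
Then F(3) - F(0) = (log(10)) - (0) = log(10).

log(10)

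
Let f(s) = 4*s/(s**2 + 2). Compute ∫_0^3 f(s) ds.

Let u = s**2 + 2, so du = 2*s ds. When s = 0, u = 2; when s = 3, u = 11.
The integral becomes 2·∫ 1/u du from 2 to 11, with antiderivative 2*log(u).
Back in s: F(s) = 2*log(s**2 + 2).
Then F(3) - F(0) = (2*log(11)) - (log(4)) = -2*log(2) + 2*log(11).

-2*log(2) + 2*log(11)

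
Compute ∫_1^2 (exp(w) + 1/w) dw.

-exp(1) + log(2) + exp(2)

An antiderivative is F(w) = exp(w) + log(w).
Then F(2) - F(1) = (log(2) + exp(2)) - (exp(1)) = -exp(1) + log(2) + exp(2).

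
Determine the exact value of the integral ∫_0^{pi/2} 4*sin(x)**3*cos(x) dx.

Let u = sin(x), so du = cos(x) dx. When x = 0, u = 0; when x = pi/2, u = 1.
The integral becomes 4·∫ u**3 du from 0 to 1, with antiderivative u**4.
Back in x: F(x) = sin(x)**4.
Then F(pi/2) - F(0) = (1) - (0) = 1.

1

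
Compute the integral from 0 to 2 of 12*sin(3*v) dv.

4 - 4*cos(6)

Let u = 3*v, so du = 3 dv. When v = 0, u = 0; when v = 2, u = 6.
The integral becomes 4·∫ sin(u) du from 0 to 6, with antiderivative -4*cos(u).
Back in v: F(v) = -4*cos(3*v).
Then F(2) - F(0) = (-4*cos(6)) - (-4) = 4 - 4*cos(6).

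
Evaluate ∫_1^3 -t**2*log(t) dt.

26/9 - 9*log(3)

Integrate by parts once (u = ln t, dv = -t**2 dt).
An antiderivative is F(t) = -t**3*(3*log(t) - 1)/9.
Then F(3) - F(1) = (3 - 9*log(3)) - (1/9) = 26/9 - 9*log(3).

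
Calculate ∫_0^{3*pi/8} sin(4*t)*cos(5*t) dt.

Use the identity sin(4*t)cos(5*t) = [sin(9*t) + sin(-t)]/2.
An antiderivative is F(t) = cos(t)/2 - cos(9*t)/18.
Then F(3*pi/8) - F(0) = (5*sqrt(2 - sqrt(2))/18) - (4/9) = -4/9 + 5*sqrt(2 - sqrt(2))/18.

-4/9 + 5*sqrt(2 - sqrt(2))/18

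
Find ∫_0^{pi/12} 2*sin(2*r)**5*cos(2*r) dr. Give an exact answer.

1/384

Let u = sin(2*r), so du = 2*cos(2*r) dr. When r = 0, u = 0; when r = pi/12, u = 1/2.
The integral becomes ∫ u**5 du from 0 to 1/2, with antiderivative u**6/6.
Back in r: F(r) = sin(2*r)**6/6.
Then F(pi/12) - F(0) = (1/384) - (0) = 1/384.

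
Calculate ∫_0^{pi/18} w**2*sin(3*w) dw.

-2/27 - sqrt(3)*pi**2/1944 + pi/162 + sqrt(3)/27

Integrate by parts twice (u = w^2, dv = sin(3*w) dw).
An antiderivative is F(w) = -w**2*cos(3*w)/3 + 2*w*sin(3*w)/9 + 2*cos(3*w)/27.
Then F(pi/18) - F(0) = (-sqrt(3)*pi**2/1944 + pi/162 + sqrt(3)/27) - (2/27) = -2/27 - sqrt(3)*pi**2/1944 + pi/162 + sqrt(3)/27.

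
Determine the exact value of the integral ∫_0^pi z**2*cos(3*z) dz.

-2*pi/9

Integrate by parts twice (u = z^2, dv = cos(3*z) dz).
An antiderivative is F(z) = z**2*sin(3*z)/3 + 2*z*cos(3*z)/9 - 2*sin(3*z)/27.
Then F(pi) - F(0) = (-2*pi/9) - (0) = -2*pi/9.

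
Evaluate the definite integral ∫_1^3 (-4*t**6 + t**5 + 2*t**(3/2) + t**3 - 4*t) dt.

-118084/105 + 36*sqrt(3)/5

By the power rule, an antiderivative is F(t) = -4*t**7/7 + t**6/6 + 4*t**(5/2)/5 + t**4/4 - 2*t**2.
Then F(3) - F(1) = (-31527/28 + 36*sqrt(3)/5) - (-569/420) = -118084/105 + 36*sqrt(3)/5.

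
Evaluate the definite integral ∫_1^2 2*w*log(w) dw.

Integrate by parts once (u = ln w, dv = 2*w dw).
An antiderivative is F(w) = w**2*(2*log(w) - 1)/2.
Then F(2) - F(1) = (-2 + log(16)) - (-1/2) = -3/2 + log(16).

-3/2 + log(16)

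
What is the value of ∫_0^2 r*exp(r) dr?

Integrate by parts once (u = r, dv = exp(r) dr).
An antiderivative is F(r) = (r - 1)*exp(r).
Then F(2) - F(0) = (exp(2)) - (-1) = 1 + exp(2).

1 + exp(2)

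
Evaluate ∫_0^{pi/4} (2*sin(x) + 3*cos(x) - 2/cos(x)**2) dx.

sqrt(2)/2

An antiderivative is F(x) = 3*sin(x) - 2*cos(x) - 2*tan(x).
Then F(pi/4) - F(0) = (-2 + sqrt(2)/2) - (-2) = sqrt(2)/2.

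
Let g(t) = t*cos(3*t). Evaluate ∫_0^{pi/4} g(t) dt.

Integrate by parts once (u = t, dv = cos(3*t) dt).
An antiderivative is F(t) = t*sin(3*t)/3 + cos(3*t)/9.
Then F(pi/4) - F(0) = (sqrt(2)*(-4 + 3*pi)/72) - (1/9) = -1/9 - sqrt(2)/18 + sqrt(2)*pi/24.

-1/9 - sqrt(2)/18 + sqrt(2)*pi/24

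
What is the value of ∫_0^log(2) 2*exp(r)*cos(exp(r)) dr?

Let u = exp(r), so du = exp(r) dr. When r = 0, u = 1; when r = log(2), u = 2.
The integral becomes 2·∫ cos(u) du from 1 to 2, with antiderivative 2*sin(u).
Back in r: F(r) = 2*sin(exp(r)).
Then F(log(2)) - F(0) = (2*sin(2)) - (2*sin(1)) = -2*sin(1) + 2*sin(2).

-2*sin(1) + 2*sin(2)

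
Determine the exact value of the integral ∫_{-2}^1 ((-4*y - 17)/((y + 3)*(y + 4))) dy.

Factor the denominator: y**2 + 7*y + 12 = (y + 4)(y + 3).
Partial fractions: (-4*y - 17)/((y + 3)*(y + 4)) = 1/(y + 4) - 5/(y + 3).
An antiderivative is F(y) = -5*log(y + 3) + log(y + 4).
Then F(1) - F(-2) = (-10*log(2) + log(5)) - (log(2)) = -11*log(2) + log(5).

-11*log(2) + log(5)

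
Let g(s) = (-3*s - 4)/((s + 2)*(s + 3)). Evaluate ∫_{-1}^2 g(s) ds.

-5*log(5) + 9*log(2)

Factor the denominator: s**2 + 5*s + 6 = (s + 3)(s + 2).
Partial fractions: (-3*s - 4)/((s + 2)*(s + 3)) = -5/(s + 3) + 2/(s + 2).
An antiderivative is F(s) = 2*log(s + 2) - 5*log(s + 3).
Then F(2) - F(-1) = (-5*log(5) + 4*log(2)) - (-log(32)) = -5*log(5) + 9*log(2).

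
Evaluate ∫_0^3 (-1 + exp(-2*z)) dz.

An antiderivative is F(z) = -z - exp(-2*z)/2.
Then F(3) - F(0) = (-3 - exp(-6)/2) - (-1/2) = -5/2 - exp(-6)/2.

-5/2 - exp(-6)/2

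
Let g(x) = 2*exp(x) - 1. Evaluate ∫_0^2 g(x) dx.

-4 + 2*exp(2)

An antiderivative is F(x) = -x + 2*exp(x).
Then F(2) - F(0) = (-2 + 2*exp(2)) - (2) = -4 + 2*exp(2).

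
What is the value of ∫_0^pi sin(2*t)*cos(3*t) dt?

-4/5

Use the identity sin(2*t)cos(3*t) = [sin(5*t) + sin(-t)]/2.
An antiderivative is F(t) = cos(t)/2 - cos(5*t)/10.
Then F(pi) - F(0) = (-2/5) - (2/5) = -4/5.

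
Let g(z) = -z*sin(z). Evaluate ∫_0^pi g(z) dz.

Integrate by parts once (u = z, dv = -sin(z) dz).
An antiderivative is F(z) = z*cos(z) - sin(z).
Then F(pi) - F(0) = (-pi) - (0) = -pi.

-pi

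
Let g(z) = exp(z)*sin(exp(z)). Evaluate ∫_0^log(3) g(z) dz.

Let u = exp(z), so du = exp(z) dz. When z = 0, u = 1; when z = log(3), u = 3.
The integral becomes ∫ sin(u) du from 1 to 3, with antiderivative -cos(u).
Back in z: F(z) = -cos(exp(z)).
Then F(log(3)) - F(0) = (-cos(3)) - (-cos(1)) = cos(1) - cos(3).

cos(1) - cos(3)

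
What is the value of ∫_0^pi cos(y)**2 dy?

pi/2

Use the identity cos^2(y) = (1 + cos(2*y))/2.
An antiderivative is F(y) = y/2 + sin(2*y)/4.
Then F(pi) - F(0) = (pi/2) - (0) = pi/2.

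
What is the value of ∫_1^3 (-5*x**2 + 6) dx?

-94/3

By the power rule, an antiderivative is F(x) = -5*x**3/3 + 6*x.
Then F(3) - F(1) = (-27) - (13/3) = -94/3.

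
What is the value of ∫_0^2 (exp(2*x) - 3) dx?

-13/2 + exp(4)/2

An antiderivative is F(x) = exp(2*x)/2 - 3*x.
Then F(2) - F(0) = (-6 + exp(4)/2) - (1/2) = -13/2 + exp(4)/2.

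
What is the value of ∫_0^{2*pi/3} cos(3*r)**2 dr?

Use the identity cos^2(3*r) = (1 + cos(6*r))/2.
An antiderivative is F(r) = r/2 + sin(6*r)/12.
Then F(2*pi/3) - F(0) = (pi/3) - (0) = pi/3.

pi/3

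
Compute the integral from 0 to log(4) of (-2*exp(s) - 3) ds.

-6 - 6*log(2)

An antiderivative is F(s) = -3*s - 2*exp(s).
Then F(log(4)) - F(0) = (-8 - log(64)) - (-2) = -6 - 6*log(2).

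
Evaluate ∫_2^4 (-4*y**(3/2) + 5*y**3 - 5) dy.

32*sqrt(2)/5 + 1194/5

By the power rule, an antiderivative is F(y) = -8*y**(5/2)/5 + 5*y**4/4 - 5*y.
Then F(4) - F(2) = (1244/5) - (10 - 32*sqrt(2)/5) = 32*sqrt(2)/5 + 1194/5.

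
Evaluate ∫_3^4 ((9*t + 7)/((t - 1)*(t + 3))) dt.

-9*log(2) - log(3) + 5*log(7)

Factor the denominator: t**2 + 2*t - 3 = (t + 3)(t - 1).
Partial fractions: (9*t + 7)/((t - 1)*(t + 3)) = 5/(t + 3) + 4/(t - 1).
An antiderivative is F(t) = 4*log(t - 1) + 5*log(t + 3).
Then F(4) - F(3) = (4*log(3) + 5*log(7)) - (5*log(3) + 9*log(2)) = -9*log(2) - log(3) + 5*log(7).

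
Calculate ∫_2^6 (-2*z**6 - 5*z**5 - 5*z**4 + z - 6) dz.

By the power rule, an antiderivative is F(z) = -2*z**7/7 - 5*z**6/6 - z**5 + z**2/2 - 6*z.
Then F(6) - F(2) = (-886590/7) - (-2770/21) = -2657000/21.

-2657000/21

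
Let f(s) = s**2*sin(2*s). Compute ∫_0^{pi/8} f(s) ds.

Integrate by parts twice (u = s^2, dv = sin(2*s) ds).
An antiderivative is F(s) = -s**2*cos(2*s)/2 + s*sin(2*s)/2 + cos(2*s)/4.
Then F(pi/8) - F(0) = (sqrt(2)*(-pi**2 + 8*pi + 32)/256) - (1/4) = -1/4 - sqrt(2)*pi**2/256 + sqrt(2)*pi/32 + sqrt(2)/8.

-1/4 - sqrt(2)*pi**2/256 + sqrt(2)*pi/32 + sqrt(2)/8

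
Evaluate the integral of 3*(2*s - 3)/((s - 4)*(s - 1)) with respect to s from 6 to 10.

-log(5) + 7*log(3)

Factor the denominator: s**2 - 5*s + 4 = (s - 1)(s - 4).
Partial fractions: 3*(2*s - 3)/((s - 4)*(s - 1)) = 1/(s - 1) + 5/(s - 4).
An antiderivative is F(s) = 5*log(s - 4) + log(s - 1).
Then F(10) - F(6) = (5*log(2) + 7*log(3)) - (log(5) + 5*log(2)) = -log(5) + 7*log(3).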